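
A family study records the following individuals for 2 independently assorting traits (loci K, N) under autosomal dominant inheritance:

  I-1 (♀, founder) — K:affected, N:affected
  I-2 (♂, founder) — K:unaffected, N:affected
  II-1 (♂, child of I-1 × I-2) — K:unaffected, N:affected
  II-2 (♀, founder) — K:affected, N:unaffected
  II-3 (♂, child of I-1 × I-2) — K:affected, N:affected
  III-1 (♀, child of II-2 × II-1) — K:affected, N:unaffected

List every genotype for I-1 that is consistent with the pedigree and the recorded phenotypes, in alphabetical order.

I-1 ∈ {Kk NN, Kk Nn}

K/I-1 aff ·: Kk
K/I-2 un ·: kk
K/II-1 un I-1×I-2: kk
K/II-2 aff ·: Kk|KK
K/II-3 aff I-1×I-2: Kk
K/III-1 aff II-2×II-1: Kk
⇒ K over [I-1,I-2,II-1,II-2,II-3,III-1]: 2 consistent
N/I-1 aff ·: Nn|NN
N/I-2 aff ·: Nn|NN
N/II-1 aff I-1×I-2: Nn
N/II-2 un ·: nn
N/II-3 aff I-1×I-2: Nn|NN
N/III-1 un II-2×II-1: nn
⇒ N over [I-1,I-2,II-1,II-2,II-3,III-1]: 6 consistent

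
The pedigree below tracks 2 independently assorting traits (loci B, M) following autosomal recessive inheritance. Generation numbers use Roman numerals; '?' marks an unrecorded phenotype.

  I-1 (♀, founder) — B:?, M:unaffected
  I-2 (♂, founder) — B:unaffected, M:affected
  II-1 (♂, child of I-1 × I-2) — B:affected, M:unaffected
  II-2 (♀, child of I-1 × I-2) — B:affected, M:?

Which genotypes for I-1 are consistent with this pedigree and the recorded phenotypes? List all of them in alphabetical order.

I-1 ∈ {Bb MM, Bb Mm, bb MM, bb Mm}

B/I-1 ? ·: Bb|bb
B/I-2 un ·: Bb
B/II-1 aff I-1×I-2: bb
B/II-2 aff I-1×I-2: bb
⇒ B over [I-1,I-2,II-1,II-2]: 2 consistent
M/I-1 un ·: MM|Mm
M/I-2 aff ·: mm
M/II-1 un I-1×I-2: Mm
M/II-2 ? I-1×I-2: Mm|mm
⇒ M over [I-1,I-2,II-1,II-2]: 3 consistent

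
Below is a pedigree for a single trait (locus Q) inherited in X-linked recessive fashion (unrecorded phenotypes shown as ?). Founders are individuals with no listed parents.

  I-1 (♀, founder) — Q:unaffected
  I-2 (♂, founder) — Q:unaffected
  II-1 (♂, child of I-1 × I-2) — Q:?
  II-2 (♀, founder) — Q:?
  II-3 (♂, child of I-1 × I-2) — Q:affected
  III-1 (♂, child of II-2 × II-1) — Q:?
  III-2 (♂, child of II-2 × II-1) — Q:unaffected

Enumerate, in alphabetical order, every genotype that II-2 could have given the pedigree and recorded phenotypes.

Q/I-1 un ·: X^QX^q
Q/I-2 un ·: X^QY
Q/II-1 ? I-1×I-2: X^QY|X^qY
Q/II-2 ? ·: X^QX^Q|X^QX^q
Q/II-3 aff I-1×I-2: X^qY
Q/III-1 ? II-2×II-1: X^QY|X^qY
Q/III-2 un II-2×II-1: X^QY
⇒ Q over [I-1,I-2,II-1,II-2,II-3,III-1,III-2]: 6 consistent

II-2 ∈ {X^QX^Q, X^QX^q}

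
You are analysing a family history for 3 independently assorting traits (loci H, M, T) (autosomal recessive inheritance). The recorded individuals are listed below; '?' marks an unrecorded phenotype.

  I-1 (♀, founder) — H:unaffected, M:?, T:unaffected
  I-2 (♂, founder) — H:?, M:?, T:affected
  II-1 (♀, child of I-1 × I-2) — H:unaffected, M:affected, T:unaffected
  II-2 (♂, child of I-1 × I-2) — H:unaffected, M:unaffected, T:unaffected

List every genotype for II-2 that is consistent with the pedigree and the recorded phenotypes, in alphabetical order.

II-2 ∈ {HH MM Tt, HH Mm Tt, Hh MM Tt, Hh Mm Tt}

H/I-1 un ·: HH|Hh
H/I-2 ? ·: HH|Hh|hh
H/II-1 un I-1×I-2: HH|Hh
H/II-2 un I-1×I-2: HH|Hh
⇒ H over [I-1,I-2,II-1,II-2]: 15 consistent
M/I-1 ? ·: Mm|mm
M/I-2 ? ·: Mm|mm
M/II-1 aff I-1×I-2: mm
M/II-2 un I-1×I-2: MM|Mm
⇒ M over [I-1,I-2,II-1,II-2]: 4 consistent
T/I-1 un ·: TT|Tt
T/I-2 aff ·: tt
T/II-1 un I-1×I-2: Tt
T/II-2 un I-1×I-2: Tt
⇒ T over [I-1,I-2,II-1,II-2]: 2 consistent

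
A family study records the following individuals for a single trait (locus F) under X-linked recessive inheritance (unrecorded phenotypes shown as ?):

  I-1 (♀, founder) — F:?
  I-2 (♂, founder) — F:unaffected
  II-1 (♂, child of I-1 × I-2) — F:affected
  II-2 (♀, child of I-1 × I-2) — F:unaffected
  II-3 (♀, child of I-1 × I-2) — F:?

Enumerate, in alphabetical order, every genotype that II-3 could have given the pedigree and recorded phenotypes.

F/I-1 ? ·: X^FX^f|X^fX^f
F/I-2 un ·: X^FY
F/II-1 aff I-1×I-2: X^fY
F/II-2 un I-1×I-2: X^FX^F|X^FX^f
F/II-3 ? I-1×I-2: X^FX^F|X^FX^f
⇒ F over [I-1,I-2,II-1,II-2,II-3]: 5 consistent

II-3 ∈ {X^FX^F, X^FX^f}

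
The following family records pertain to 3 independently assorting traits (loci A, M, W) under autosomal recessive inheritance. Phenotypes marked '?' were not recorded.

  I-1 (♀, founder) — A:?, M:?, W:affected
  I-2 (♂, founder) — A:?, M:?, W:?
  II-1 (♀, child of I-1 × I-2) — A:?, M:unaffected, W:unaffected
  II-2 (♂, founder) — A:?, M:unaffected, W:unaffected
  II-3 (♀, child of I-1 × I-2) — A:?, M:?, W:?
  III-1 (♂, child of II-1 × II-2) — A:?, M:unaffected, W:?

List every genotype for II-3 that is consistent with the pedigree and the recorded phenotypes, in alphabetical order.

II-3 ∈ {AA MM Ww, AA MM ww, AA Mm Ww, AA Mm ww, AA mm Ww, AA mm ww, Aa MM Ww, Aa MM ww, Aa Mm Ww, Aa Mm ww, Aa mm Ww, Aa mm ww, aa MM Ww, aa MM ww, aa Mm Ww, aa Mm ww, aa mm Ww, aa mm ww}

A/I-1 ? ·: AA|Aa|aa
A/I-2 ? ·: AA|Aa|aa
A/II-1 ? I-1×I-2: AA|Aa|aa
A/II-2 ? ·: AA|Aa|aa
A/II-3 ? I-1×I-2: AA|Aa|aa
A/III-1 ? II-1×II-2: AA|Aa|aa
⇒ A over [I-1,I-2,II-1,II-2,II-3,III-1]: 155 consistent
M/I-1 ? ·: MM|Mm|mm
M/I-2 ? ·: MM|Mm|mm
M/II-1 un I-1×I-2: MM|Mm
M/II-2 un ·: MM|Mm
M/II-3 ? I-1×I-2: MM|Mm|mm
M/III-1 un II-1×II-2: MM|Mm
⇒ M over [I-1,I-2,II-1,II-2,II-3,III-1]: 76 consistent
W/I-1 aff ·: ww
W/I-2 ? ·: WW|Ww
W/II-1 un I-1×I-2: Ww
W/II-2 un ·: WW|Ww
W/II-3 ? I-1×I-2: Ww|ww
W/III-1 ? II-1×II-2: WW|Ww|ww
⇒ W over [I-1,I-2,II-1,II-2,II-3,III-1]: 15 consistent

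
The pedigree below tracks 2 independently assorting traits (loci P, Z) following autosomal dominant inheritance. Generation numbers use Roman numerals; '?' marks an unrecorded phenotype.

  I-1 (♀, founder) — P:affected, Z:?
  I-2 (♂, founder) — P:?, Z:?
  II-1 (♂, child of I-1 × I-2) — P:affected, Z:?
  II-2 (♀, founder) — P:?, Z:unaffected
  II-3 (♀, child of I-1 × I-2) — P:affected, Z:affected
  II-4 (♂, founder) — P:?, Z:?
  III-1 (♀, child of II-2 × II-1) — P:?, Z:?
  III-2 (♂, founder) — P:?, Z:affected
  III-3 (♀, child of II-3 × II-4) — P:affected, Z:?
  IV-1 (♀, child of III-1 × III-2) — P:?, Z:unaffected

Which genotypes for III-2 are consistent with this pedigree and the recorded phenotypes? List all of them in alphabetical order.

P/I-1 aff ·: Pp|PP
P/I-2 ? ·: pp|Pp|PP
P/II-1 aff I-1×I-2: Pp|PP
P/II-2 ? ·: pp|Pp|PP
P/II-3 aff I-1×I-2: Pp|PP
P/II-4 ? ·: pp|Pp|PP
P/III-1 ? II-2×II-1: pp|Pp|PP
P/III-2 ? ·: pp|Pp|PP
P/III-3 aff II-3×II-4: Pp|PP
P/IV-1 ? III-1×III-2: pp|Pp|PP
⇒ P over [I-1,I-2,II-1,II-2,II-3,II-4,III-1,III-2,III-3,IV-1]: 2051 consistent
Z/I-1 ? ·: zz|Zz|ZZ
Z/I-2 ? ·: zz|Zz|ZZ
Z/II-1 ? I-1×I-2: zz|Zz|ZZ
Z/II-2 un ·: zz
Z/II-3 aff I-1×I-2: Zz|ZZ
Z/II-4 ? ·: zz|Zz|ZZ
Z/III-1 ? II-2×II-1: zz|Zz
Z/III-2 aff ·: Zz
Z/III-3 ? II-3×II-4: zz|Zz|ZZ
Z/IV-1 un III-1×III-2: zz
⇒ Z over [I-1,I-2,II-1,II-2,II-3,II-4,III-1,III-2,III-3,IV-1]: 184 consistent

III-2 ∈ {PP Zz, Pp Zz, pp Zz}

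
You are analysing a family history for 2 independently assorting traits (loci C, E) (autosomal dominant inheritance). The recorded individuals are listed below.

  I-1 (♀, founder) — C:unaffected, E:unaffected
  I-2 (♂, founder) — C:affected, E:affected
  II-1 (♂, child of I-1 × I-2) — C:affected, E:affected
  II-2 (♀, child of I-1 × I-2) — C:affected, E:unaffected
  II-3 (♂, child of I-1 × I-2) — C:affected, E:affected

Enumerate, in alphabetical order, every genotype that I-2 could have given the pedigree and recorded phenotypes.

C/I-1 un ·: cc
C/I-2 aff ·: Cc|CC
C/II-1 aff I-1×I-2: Cc
C/II-2 aff I-1×I-2: Cc
C/II-3 aff I-1×I-2: Cc
⇒ C over [I-1,I-2,II-1,II-2,II-3]: 2 consistent
E/I-1 un ·: ee
E/I-2 aff ·: Ee
E/II-1 aff I-1×I-2: Ee
E/II-2 un I-1×I-2: ee
E/II-3 aff I-1×I-2: Ee
⇒ E over [I-1,I-2,II-1,II-2,II-3]: 1 consistent

I-2 ∈ {CC Ee, Cc Ee}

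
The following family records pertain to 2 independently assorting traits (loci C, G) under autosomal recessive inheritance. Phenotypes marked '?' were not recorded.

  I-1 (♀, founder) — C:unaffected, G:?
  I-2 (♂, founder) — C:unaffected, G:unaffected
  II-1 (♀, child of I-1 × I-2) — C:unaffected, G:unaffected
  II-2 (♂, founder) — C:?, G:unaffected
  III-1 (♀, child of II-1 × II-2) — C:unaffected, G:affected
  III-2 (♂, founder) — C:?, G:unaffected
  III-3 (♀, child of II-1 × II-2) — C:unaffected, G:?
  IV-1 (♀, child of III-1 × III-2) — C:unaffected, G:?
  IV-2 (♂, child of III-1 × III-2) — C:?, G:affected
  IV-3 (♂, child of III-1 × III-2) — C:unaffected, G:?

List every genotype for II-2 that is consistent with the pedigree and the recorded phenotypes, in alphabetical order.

C/I-1 un ·: CC|Cc
C/I-2 un ·: CC|Cc
C/II-1 un I-1×I-2: CC|Cc
C/II-2 ? ·: CC|Cc|cc
C/III-1 un II-1×II-2: CC|Cc
C/III-2 ? ·: CC|Cc|cc
C/III-3 un II-1×II-2: CC|Cc
C/IV-1 un III-1×III-2: CC|Cc
C/IV-2 ? III-1×III-2: CC|Cc|cc
C/IV-3 un III-1×III-2: CC|Cc
⇒ C over [I-1,I-2,II-1,II-2,III-1,III-2,III-3,IV-1,IV-2,IV-3]: 834 consistent
G/I-1 ? ·: GG|Gg|gg
G/I-2 un ·: GG|Gg
G/II-1 un I-1×I-2: Gg
G/II-2 un ·: Gg
G/III-1 aff II-1×II-2: gg
G/III-2 un ·: Gg
G/III-3 ? II-1×II-2: GG|Gg|gg
G/IV-1 ? III-1×III-2: Gg|gg
G/IV-2 aff III-1×III-2: gg
G/IV-3 ? III-1×III-2: Gg|gg
⇒ G over [I-1,I-2,II-1,II-2,III-1,III-2,III-3,IV-1,IV-2,IV-3]: 60 consistent

II-2 ∈ {CC Gg, Cc Gg, cc Gg}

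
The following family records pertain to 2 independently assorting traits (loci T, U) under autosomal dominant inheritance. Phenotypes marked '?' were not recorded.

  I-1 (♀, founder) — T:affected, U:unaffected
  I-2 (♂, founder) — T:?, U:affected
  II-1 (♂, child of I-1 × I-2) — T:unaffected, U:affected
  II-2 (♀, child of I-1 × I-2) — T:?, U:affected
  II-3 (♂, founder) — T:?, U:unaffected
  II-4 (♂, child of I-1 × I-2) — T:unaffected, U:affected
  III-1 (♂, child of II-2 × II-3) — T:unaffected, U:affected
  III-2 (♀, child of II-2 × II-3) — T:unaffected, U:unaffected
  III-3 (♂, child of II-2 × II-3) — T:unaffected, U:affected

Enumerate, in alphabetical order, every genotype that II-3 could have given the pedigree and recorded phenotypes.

T/I-1 aff ·: Tt
T/I-2 ? ·: tt|Tt
T/II-1 un I-1×I-2: tt
T/II-2 ? I-1×I-2: tt|Tt
T/II-3 ? ·: tt|Tt
T/II-4 un I-1×I-2: tt
T/III-1 un II-2×II-3: tt
T/III-2 un II-2×II-3: tt
T/III-3 un II-2×II-3: tt
⇒ T over [I-1,I-2,II-1,II-2,II-3,II-4,III-1,III-2,III-3]: 8 consistent
U/I-1 un ·: uu
U/I-2 aff ·: Uu|UU
U/II-1 aff I-1×I-2: Uu
U/II-2 aff I-1×I-2: Uu
U/II-3 un ·: uu
U/II-4 aff I-1×I-2: Uu
U/III-1 aff II-2×II-3: Uu
U/III-2 un II-2×II-3: uu
U/III-3 aff II-2×II-3: Uu
⇒ U over [I-1,I-2,II-1,II-2,II-3,II-4,III-1,III-2,III-3]: 2 consistent

II-3 ∈ {Tt uu, tt uu}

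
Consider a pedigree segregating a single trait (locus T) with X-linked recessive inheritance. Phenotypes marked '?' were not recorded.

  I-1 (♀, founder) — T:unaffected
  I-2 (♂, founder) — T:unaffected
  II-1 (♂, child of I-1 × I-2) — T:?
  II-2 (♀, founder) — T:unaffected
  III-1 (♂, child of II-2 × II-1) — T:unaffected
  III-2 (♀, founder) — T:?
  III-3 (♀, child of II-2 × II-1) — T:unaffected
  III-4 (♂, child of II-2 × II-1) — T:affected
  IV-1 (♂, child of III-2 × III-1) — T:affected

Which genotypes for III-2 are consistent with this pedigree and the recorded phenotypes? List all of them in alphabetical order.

T/I-1 un ·: X^TX^T|X^TX^t
T/I-2 un ·: X^TY
T/II-1 ? I-1×I-2: X^TY|X^tY
T/II-2 un ·: X^TX^t
T/III-1 un II-2×II-1: X^TY
T/III-2 ? ·: X^TX^t|X^tX^t
T/III-3 un II-2×II-1: X^TX^T|X^TX^t
T/III-4 aff II-2×II-1: X^tY
T/IV-1 aff III-2×III-1: X^tY
⇒ T over [I-1,I-2,II-1,II-2,III-1,III-2,III-3,III-4,IV-1]: 10 consistent

III-2 ∈ {X^TX^t, X^tX^t}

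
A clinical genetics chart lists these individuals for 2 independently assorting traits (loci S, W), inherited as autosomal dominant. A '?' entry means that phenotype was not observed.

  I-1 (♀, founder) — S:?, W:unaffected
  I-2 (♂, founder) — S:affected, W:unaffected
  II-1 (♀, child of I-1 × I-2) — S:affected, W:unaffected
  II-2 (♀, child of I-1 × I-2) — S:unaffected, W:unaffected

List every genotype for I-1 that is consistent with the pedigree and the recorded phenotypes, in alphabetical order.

I-1 ∈ {Ss ww, ss ww}

S/I-1 ? ·: ss|Ss
S/I-2 aff ·: Ss
S/II-1 aff I-1×I-2: Ss|SS
S/II-2 un I-1×I-2: ss
⇒ S over [I-1,I-2,II-1,II-2]: 3 consistent
W/I-1 un ·: ww
W/I-2 un ·: ww
W/II-1 un I-1×I-2: ww
W/II-2 un I-1×I-2: ww
⇒ W over [I-1,I-2,II-1,II-2]: 1 consistent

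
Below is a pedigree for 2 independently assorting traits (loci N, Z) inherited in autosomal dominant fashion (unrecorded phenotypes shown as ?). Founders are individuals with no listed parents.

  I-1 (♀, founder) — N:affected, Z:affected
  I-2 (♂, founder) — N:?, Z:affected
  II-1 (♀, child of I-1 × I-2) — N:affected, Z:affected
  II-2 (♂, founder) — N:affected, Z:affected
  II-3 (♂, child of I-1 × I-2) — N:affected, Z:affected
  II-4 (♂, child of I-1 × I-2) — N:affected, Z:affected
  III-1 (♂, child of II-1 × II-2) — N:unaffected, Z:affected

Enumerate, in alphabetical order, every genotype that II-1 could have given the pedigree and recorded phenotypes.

N/I-1 aff ·: Nn|NN
N/I-2 ? ·: nn|Nn|NN
N/II-1 aff I-1×I-2: Nn
N/II-2 aff ·: Nn
N/II-3 aff I-1×I-2: Nn|NN
N/II-4 aff I-1×I-2: Nn|NN
N/III-1 un II-1×II-2: nn
⇒ N over [I-1,I-2,II-1,II-2,II-3,II-4,III-1]: 14 consistent
Z/I-1 aff ·: Zz|ZZ
Z/I-2 aff ·: Zz|ZZ
Z/II-1 aff I-1×I-2: Zz|ZZ
Z/II-2 aff ·: Zz|ZZ
Z/II-3 aff I-1×I-2: Zz|ZZ
Z/II-4 aff I-1×I-2: Zz|ZZ
Z/III-1 aff II-1×II-2: Zz|ZZ
⇒ Z over [I-1,I-2,II-1,II-2,II-3,II-4,III-1]: 87 consistent

II-1 ∈ {Nn ZZ, Nn Zz}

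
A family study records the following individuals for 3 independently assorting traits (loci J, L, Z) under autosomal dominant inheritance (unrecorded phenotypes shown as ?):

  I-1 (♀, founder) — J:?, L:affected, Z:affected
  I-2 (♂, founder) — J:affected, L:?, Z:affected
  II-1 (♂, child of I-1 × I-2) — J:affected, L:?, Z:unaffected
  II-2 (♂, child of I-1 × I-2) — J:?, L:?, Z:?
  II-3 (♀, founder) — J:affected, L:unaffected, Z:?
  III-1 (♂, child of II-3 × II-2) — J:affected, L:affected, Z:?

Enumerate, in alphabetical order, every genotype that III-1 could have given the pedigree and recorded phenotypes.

J/I-1 ? ·: jj|Jj|JJ
J/I-2 aff ·: Jj|JJ
J/II-1 aff I-1×I-2: Jj|JJ
J/II-2 ? I-1×I-2: jj|Jj|JJ
J/II-3 aff ·: Jj|JJ
J/III-1 aff II-3×II-2: Jj|JJ
⇒ J over [I-1,I-2,II-1,II-2,II-3,III-1]: 59 consistent
L/I-1 aff ·: Ll|LL
L/I-2 ? ·: ll|Ll|LL
L/II-1 ? I-1×I-2: ll|Ll|LL
L/II-2 ? I-1×I-2: Ll|LL
L/II-3 un ·: ll
L/III-1 aff II-3×II-2: Ll
⇒ L over [I-1,I-2,II-1,II-2,II-3,III-1]: 18 consistent
Z/I-1 aff ·: Zz
Z/I-2 aff ·: Zz
Z/II-1 un I-1×I-2: zz
Z/II-2 ? I-1×I-2: zz|Zz|ZZ
Z/II-3 ? ·: zz|Zz|ZZ
Z/III-1 ? II-3×II-2: zz|Zz|ZZ
⇒ Z over [I-1,I-2,II-1,II-2,II-3,III-1]: 15 consistent

III-1 ∈ {JJ Ll ZZ, JJ Ll Zz, JJ Ll zz, Jj Ll ZZ, Jj Ll Zz, Jj Ll zz}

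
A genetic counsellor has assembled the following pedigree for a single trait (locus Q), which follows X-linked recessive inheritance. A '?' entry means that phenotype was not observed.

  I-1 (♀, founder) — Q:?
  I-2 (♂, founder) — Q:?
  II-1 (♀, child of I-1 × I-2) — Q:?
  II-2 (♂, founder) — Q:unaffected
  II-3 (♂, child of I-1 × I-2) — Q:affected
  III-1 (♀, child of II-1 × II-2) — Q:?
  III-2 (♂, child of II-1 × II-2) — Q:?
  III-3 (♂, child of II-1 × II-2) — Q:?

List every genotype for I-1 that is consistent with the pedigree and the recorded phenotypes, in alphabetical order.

Q/I-1 ? ·: X^QX^q|X^qX^q
Q/I-2 ? ·: X^QY|X^qY
Q/II-1 ? I-1×I-2: X^QX^Q|X^QX^q|X^qX^q
Q/II-2 un ·: X^QY
Q/II-3 aff I-1×I-2: X^qY
Q/III-1 ? II-1×II-2: X^QX^Q|X^QX^q
Q/III-2 ? II-1×II-2: X^QY|X^qY
Q/III-3 ? II-1×II-2: X^QY|X^qY
⇒ Q over [I-1,I-2,II-1,II-2,II-3,III-1,III-2,III-3]: 27 consistent

I-1 ∈ {X^QX^q, X^qX^q}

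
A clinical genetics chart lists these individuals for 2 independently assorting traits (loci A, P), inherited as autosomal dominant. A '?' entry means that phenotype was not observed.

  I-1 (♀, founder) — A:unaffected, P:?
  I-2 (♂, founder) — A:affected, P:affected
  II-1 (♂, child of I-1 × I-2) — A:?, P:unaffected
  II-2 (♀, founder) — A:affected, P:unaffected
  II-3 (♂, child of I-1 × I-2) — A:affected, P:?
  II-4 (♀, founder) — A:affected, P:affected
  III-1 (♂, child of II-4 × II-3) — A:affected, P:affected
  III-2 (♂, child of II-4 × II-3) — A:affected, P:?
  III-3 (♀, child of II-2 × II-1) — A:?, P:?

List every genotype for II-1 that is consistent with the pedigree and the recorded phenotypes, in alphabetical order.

A/I-1 un ·: aa
A/I-2 aff ·: Aa|AA
A/II-1 ? I-1×I-2: aa|Aa
A/II-2 aff ·: Aa|AA
A/II-3 aff I-1×I-2: Aa
A/II-4 aff ·: Aa|AA
A/III-1 aff II-4×II-3: Aa|AA
A/III-2 aff II-4×II-3: Aa|AA
A/III-3 ? II-2×II-1: aa|Aa|AA
⇒ A over [I-1,I-2,II-1,II-2,II-3,II-4,III-1,III-2,III-3]: 104 consistent
P/I-1 ? ·: pp|Pp
P/I-2 aff ·: Pp
P/II-1 un I-1×I-2: pp
P/II-2 un ·: pp
P/II-3 ? I-1×I-2: pp|Pp|PP
P/II-4 aff ·: Pp|PP
P/III-1 aff II-4×II-3: Pp|PP
P/III-2 ? II-4×II-3: pp|Pp|PP
P/III-3 ? II-2×II-1: pp
⇒ P over [I-1,I-2,II-1,II-2,II-3,II-4,III-1,III-2,III-3]: 31 consistent

II-1 ∈ {Aa pp, aa pp}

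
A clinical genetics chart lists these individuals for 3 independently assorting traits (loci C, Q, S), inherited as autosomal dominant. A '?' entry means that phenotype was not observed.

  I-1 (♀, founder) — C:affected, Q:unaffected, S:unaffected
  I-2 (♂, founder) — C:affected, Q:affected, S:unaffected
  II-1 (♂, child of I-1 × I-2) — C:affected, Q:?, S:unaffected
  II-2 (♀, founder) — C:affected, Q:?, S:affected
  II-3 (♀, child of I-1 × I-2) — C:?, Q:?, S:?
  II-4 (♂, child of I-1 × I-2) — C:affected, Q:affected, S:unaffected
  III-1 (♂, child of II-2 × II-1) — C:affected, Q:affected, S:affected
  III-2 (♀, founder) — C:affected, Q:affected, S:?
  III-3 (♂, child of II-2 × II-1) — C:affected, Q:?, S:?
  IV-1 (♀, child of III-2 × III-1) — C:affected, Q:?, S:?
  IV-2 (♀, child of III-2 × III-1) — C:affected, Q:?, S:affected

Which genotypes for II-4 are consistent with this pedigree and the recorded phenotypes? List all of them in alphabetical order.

C/I-1 aff ·: Cc|CC
C/I-2 aff ·: Cc|CC
C/II-1 aff I-1×I-2: Cc|CC
C/II-2 aff ·: Cc|CC
C/II-3 ? I-1×I-2: cc|Cc|CC
C/II-4 aff I-1×I-2: Cc|CC
C/III-1 aff II-2×II-1: Cc|CC
C/III-2 aff ·: Cc|CC
C/III-3 aff II-2×II-1: Cc|CC
C/IV-1 aff III-2×III-1: Cc|CC
C/IV-2 aff III-2×III-1: Cc|CC
⇒ C over [I-1,I-2,II-1,II-2,II-3,II-4,III-1,III-2,III-3,IV-1,IV-2]: 1193 consistent
Q/I-1 un ·: qq
Q/I-2 aff ·: Qq|QQ
Q/II-1 ? I-1×I-2: qq|Qq
Q/II-2 ? ·: qq|Qq|QQ
Q/II-3 ? I-1×I-2: qq|Qq
Q/II-4 aff I-1×I-2: Qq
Q/III-1 aff II-2×II-1: Qq|QQ
Q/III-2 aff ·: Qq|QQ
Q/III-3 ? II-2×II-1: qq|Qq|QQ
Q/IV-1 ? III-2×III-1: qq|Qq|QQ
Q/IV-2 ? III-2×III-1: qq|Qq|QQ
⇒ Q over [I-1,I-2,II-1,II-2,II-3,II-4,III-1,III-2,III-3,IV-1,IV-2]: 426 consistent
S/I-1 un ·: ss
S/I-2 un ·: ss
S/II-1 un I-1×I-2: ss
S/II-2 aff ·: Ss|SS
S/II-3 ? I-1×I-2: ss
S/II-4 un I-1×I-2: ss
S/III-1 aff II-2×II-1: Ss
S/III-2 ? ·: ss|Ss|SS
S/III-3 ? II-2×II-1: ss|Ss
S/IV-1 ? III-2×III-1: ss|Ss|SS
S/IV-2 aff III-2×III-1: Ss|SS
⇒ S over [I-1,I-2,II-1,II-2,II-3,II-4,III-1,III-2,III-3,IV-1,IV-2]: 36 consistent

II-4 ∈ {CC Qq ss, Cc Qq ss}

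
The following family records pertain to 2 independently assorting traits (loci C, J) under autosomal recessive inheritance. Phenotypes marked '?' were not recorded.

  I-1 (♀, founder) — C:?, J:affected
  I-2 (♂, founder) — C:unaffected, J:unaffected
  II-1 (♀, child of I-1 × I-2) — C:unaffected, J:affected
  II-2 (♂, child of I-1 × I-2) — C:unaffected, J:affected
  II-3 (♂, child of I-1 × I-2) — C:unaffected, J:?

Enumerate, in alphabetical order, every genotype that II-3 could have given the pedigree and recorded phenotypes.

C/I-1 ? ·: CC|Cc|cc
C/I-2 un ·: CC|Cc
C/II-1 un I-1×I-2: CC|Cc
C/II-2 un I-1×I-2: CC|Cc
C/II-3 un I-1×I-2: CC|Cc
⇒ C over [I-1,I-2,II-1,II-2,II-3]: 27 consistent
J/I-1 aff ·: jj
J/I-2 un ·: Jj
J/II-1 aff I-1×I-2: jj
J/II-2 aff I-1×I-2: jj
J/II-3 ? I-1×I-2: Jj|jj
⇒ J over [I-1,I-2,II-1,II-2,II-3]: 2 consistent

II-3 ∈ {CC Jj, CC jj, Cc Jj, Cc jj}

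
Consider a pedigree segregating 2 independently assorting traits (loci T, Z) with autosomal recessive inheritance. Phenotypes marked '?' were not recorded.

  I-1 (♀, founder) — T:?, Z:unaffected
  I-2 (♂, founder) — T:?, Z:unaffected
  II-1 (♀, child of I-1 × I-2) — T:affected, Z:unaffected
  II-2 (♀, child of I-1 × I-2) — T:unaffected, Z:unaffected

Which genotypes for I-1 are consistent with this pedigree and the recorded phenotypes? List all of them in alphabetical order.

T/I-1 ? ·: Tt|tt
T/I-2 ? ·: Tt|tt
T/II-1 aff I-1×I-2: tt
T/II-2 un I-1×I-2: TT|Tt
⇒ T over [I-1,I-2,II-1,II-2]: 4 consistent
Z/I-1 un ·: ZZ|Zz
Z/I-2 un ·: ZZ|Zz
Z/II-1 un I-1×I-2: ZZ|Zz
Z/II-2 un I-1×I-2: ZZ|Zz
⇒ Z over [I-1,I-2,II-1,II-2]: 13 consistent

I-1 ∈ {Tt ZZ, Tt Zz, tt ZZ, tt Zz}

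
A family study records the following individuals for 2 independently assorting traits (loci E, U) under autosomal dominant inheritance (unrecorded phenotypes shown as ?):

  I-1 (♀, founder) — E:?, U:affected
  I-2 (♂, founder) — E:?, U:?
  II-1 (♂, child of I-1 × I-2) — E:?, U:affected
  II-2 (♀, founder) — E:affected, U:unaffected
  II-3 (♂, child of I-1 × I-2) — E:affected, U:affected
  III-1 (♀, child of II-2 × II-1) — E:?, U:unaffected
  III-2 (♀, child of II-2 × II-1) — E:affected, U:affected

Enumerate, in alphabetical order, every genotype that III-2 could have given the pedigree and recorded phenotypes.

E/I-1 ? ·: ee|Ee|EE
E/I-2 ? ·: ee|Ee|EE
E/II-1 ? I-1×I-2: ee|Ee|EE
E/II-2 aff ·: Ee|EE
E/II-3 aff I-1×I-2: Ee|EE
E/III-1 ? II-2×II-1: ee|Ee|EE
E/III-2 aff II-2×II-1: Ee|EE
⇒ E over [I-1,I-2,II-1,II-2,II-3,III-1,III-2]: 147 consistent
U/I-1 aff ·: Uu|UU
U/I-2 ? ·: uu|Uu|UU
U/II-1 aff I-1×I-2: Uu
U/II-2 un ·: uu
U/II-3 aff I-1×I-2: Uu|UU
U/III-1 un II-2×II-1: uu
U/III-2 aff II-2×II-1: Uu
⇒ U over [I-1,I-2,II-1,II-2,II-3,III-1,III-2]: 8 consistent

III-2 ∈ {EE Uu, Ee Uu}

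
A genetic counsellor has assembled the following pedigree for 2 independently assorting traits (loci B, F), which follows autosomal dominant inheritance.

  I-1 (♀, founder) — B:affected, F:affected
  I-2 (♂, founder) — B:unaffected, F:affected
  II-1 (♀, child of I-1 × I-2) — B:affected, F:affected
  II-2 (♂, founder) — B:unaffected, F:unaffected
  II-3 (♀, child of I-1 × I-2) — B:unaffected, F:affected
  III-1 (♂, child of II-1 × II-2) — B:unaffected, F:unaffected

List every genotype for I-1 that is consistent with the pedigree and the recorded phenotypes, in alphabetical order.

B/I-1 aff ·: Bb
B/I-2 un ·: bb
B/II-1 aff I-1×I-2: Bb
B/II-2 un ·: bb
B/II-3 un I-1×I-2: bb
B/III-1 un II-1×II-2: bb
⇒ B over [I-1,I-2,II-1,II-2,II-3,III-1]: 1 consistent
F/I-1 aff ·: Ff|FF
F/I-2 aff ·: Ff|FF
F/II-1 aff I-1×I-2: Ff
F/II-2 un ·: ff
F/II-3 aff I-1×I-2: Ff|FF
F/III-1 un II-1×II-2: ff
⇒ F over [I-1,I-2,II-1,II-2,II-3,III-1]: 6 consistent

I-1 ∈ {Bb FF, Bb Ff}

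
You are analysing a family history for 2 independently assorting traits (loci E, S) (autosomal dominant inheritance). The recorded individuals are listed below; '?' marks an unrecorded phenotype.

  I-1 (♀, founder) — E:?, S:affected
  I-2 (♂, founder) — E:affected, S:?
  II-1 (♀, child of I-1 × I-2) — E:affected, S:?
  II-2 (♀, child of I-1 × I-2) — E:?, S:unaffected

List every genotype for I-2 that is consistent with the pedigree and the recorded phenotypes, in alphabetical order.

E/I-1 ? ·: ee|Ee|EE
E/I-2 aff ·: Ee|EE
E/II-1 aff I-1×I-2: Ee|EE
E/II-2 ? I-1×I-2: ee|Ee|EE
⇒ E over [I-1,I-2,II-1,II-2]: 18 consistent
S/I-1 aff ·: Ss
S/I-2 ? ·: ss|Ss
S/II-1 ? I-1×I-2: ss|Ss|SS
S/II-2 un I-1×I-2: ss
⇒ S over [I-1,I-2,II-1,II-2]: 5 consistent

I-2 ∈ {EE Ss, EE ss, Ee Ss, Ee ss}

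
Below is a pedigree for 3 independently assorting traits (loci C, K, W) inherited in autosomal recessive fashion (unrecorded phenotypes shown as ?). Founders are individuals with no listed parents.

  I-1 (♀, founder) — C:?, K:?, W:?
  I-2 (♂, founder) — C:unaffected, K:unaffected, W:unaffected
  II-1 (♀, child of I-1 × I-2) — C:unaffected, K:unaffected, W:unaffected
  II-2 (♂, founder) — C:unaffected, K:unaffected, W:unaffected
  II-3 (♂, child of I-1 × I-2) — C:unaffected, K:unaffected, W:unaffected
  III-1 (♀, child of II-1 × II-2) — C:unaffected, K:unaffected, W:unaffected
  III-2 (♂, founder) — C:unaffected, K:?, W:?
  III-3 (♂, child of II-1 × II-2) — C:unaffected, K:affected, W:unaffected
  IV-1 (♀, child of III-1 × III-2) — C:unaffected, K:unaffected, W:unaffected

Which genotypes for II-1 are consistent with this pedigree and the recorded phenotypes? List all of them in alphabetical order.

II-1 ∈ {CC Kk WW, CC Kk Ww, Cc Kk WW, Cc Kk Ww}

C/I-1 ? ·: CC|Cc|cc
C/I-2 un ·: CC|Cc
C/II-1 un I-1×I-2: CC|Cc
C/II-2 un ·: CC|Cc
C/II-3 un I-1×I-2: CC|Cc
C/III-1 un II-1×II-2: CC|Cc
C/III-2 un ·: CC|Cc
C/III-3 un II-1×II-2: CC|Cc
C/IV-1 un III-1×III-2: CC|Cc
⇒ C over [I-1,I-2,II-1,II-2,II-3,III-1,III-2,III-3,IV-1]: 343 consistent
K/I-1 ? ·: KK|Kk|kk
K/I-2 un ·: KK|Kk
K/II-1 un I-1×I-2: Kk
K/II-2 un ·: Kk
K/II-3 un I-1×I-2: KK|Kk
K/III-1 un II-1×II-2: KK|Kk
K/III-2 ? ·: KK|Kk|kk
K/III-3 aff II-1×II-2: kk
K/IV-1 un III-1×III-2: KK|Kk
⇒ K over [I-1,I-2,II-1,II-2,II-3,III-1,III-2,III-3,IV-1]: 72 consistent
W/I-1 ? ·: WW|Ww|ww
W/I-2 un ·: WW|Ww
W/II-1 un I-1×I-2: WW|Ww
W/II-2 un ·: WW|Ww
W/II-3 un I-1×I-2: WW|Ww
W/III-1 un II-1×II-2: WW|Ww
W/III-2 ? ·: WW|Ww|ww
W/III-3 un II-1×II-2: WW|Ww
W/IV-1 un III-1×III-2: WW|Ww
⇒ W over [I-1,I-2,II-1,II-2,II-3,III-1,III-2,III-3,IV-1]: 442 consistent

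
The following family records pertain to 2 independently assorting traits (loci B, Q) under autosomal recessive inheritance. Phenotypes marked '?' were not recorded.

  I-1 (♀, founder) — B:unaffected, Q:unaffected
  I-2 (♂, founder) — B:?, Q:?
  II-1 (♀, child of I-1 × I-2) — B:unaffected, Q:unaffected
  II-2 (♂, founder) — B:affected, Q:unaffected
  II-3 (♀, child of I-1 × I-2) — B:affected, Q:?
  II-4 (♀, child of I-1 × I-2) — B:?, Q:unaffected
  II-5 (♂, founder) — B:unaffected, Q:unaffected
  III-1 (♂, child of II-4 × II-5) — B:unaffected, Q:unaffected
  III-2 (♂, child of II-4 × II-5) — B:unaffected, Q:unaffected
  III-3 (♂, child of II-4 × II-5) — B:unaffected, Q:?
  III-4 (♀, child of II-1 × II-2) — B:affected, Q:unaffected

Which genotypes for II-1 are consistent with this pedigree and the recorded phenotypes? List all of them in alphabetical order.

II-1 ∈ {Bb QQ, Bb Qq}

B/I-1 un ·: Bb
B/I-2 ? ·: Bb|bb
B/II-1 un I-1×I-2: Bb
B/II-2 aff ·: bb
B/II-3 aff I-1×I-2: bb
B/II-4 ? I-1×I-2: BB|Bb|bb
B/II-5 un ·: BB|Bb
B/III-1 un II-4×II-5: BB|Bb
B/III-2 un II-4×II-5: BB|Bb
B/III-3 un II-4×II-5: BB|Bb
B/III-4 aff II-1×II-2: bb
⇒ B over [I-1,I-2,II-1,II-2,II-3,II-4,II-5,III-1,III-2,III-3,III-4]: 45 consistent
Q/I-1 un ·: QQ|Qq
Q/I-2 ? ·: QQ|Qq|qq
Q/II-1 un I-1×I-2: QQ|Qq
Q/II-2 un ·: QQ|Qq
Q/II-3 ? I-1×I-2: QQ|Qq|qq
Q/II-4 un I-1×I-2: QQ|Qq
Q/II-5 un ·: QQ|Qq
Q/III-1 un II-4×II-5: QQ|Qq
Q/III-2 un II-4×II-5: QQ|Qq
Q/III-3 ? II-4×II-5: QQ|Qq|qq
Q/III-4 un II-1×II-2: QQ|Qq
⇒ Q over [I-1,I-2,II-1,II-2,II-3,II-4,II-5,III-1,III-2,III-3,III-4]: 1688 consistent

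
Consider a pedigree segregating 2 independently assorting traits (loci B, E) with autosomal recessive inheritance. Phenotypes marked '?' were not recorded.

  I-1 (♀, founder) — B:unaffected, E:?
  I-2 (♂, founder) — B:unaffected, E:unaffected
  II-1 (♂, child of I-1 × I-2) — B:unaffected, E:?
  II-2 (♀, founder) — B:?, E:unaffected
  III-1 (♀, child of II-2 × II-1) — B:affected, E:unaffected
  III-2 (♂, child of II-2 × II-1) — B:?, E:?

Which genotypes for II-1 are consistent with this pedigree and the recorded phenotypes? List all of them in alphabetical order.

B/I-1 un ·: BB|Bb
B/I-2 un ·: BB|Bb
B/II-1 un I-1×I-2: Bb
B/II-2 ? ·: Bb|bb
B/III-1 aff II-2×II-1: bb
B/III-2 ? II-2×II-1: BB|Bb|bb
⇒ B over [I-1,I-2,II-1,II-2,III-1,III-2]: 15 consistent
E/I-1 ? ·: EE|Ee|ee
E/I-2 un ·: EE|Ee
E/II-1 ? I-1×I-2: EE|Ee|ee
E/II-2 un ·: EE|Ee
E/III-1 un II-2×II-1: EE|Ee
E/III-2 ? II-2×II-1: EE|Ee|ee
⇒ E over [I-1,I-2,II-1,II-2,III-1,III-2]: 76 consistent

II-1 ∈ {Bb EE, Bb Ee, Bb ee}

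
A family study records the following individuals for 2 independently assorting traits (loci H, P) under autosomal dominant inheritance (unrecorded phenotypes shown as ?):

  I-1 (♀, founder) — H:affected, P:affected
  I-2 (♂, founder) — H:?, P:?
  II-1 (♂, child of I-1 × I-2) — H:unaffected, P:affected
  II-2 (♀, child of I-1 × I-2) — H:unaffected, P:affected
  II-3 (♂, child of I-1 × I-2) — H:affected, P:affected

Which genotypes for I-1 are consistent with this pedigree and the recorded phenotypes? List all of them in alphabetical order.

H/I-1 aff ·: Hh
H/I-2 ? ·: hh|Hh
H/II-1 un I-1×I-2: hh
H/II-2 un I-1×I-2: hh
H/II-3 aff I-1×I-2: Hh|HH
⇒ H over [I-1,I-2,II-1,II-2,II-3]: 3 consistent
P/I-1 aff ·: Pp|PP
P/I-2 ? ·: pp|Pp|PP
P/II-1 aff I-1×I-2: Pp|PP
P/II-2 aff I-1×I-2: Pp|PP
P/II-3 aff I-1×I-2: Pp|PP
⇒ P over [I-1,I-2,II-1,II-2,II-3]: 27 consistent

I-1 ∈ {Hh PP, Hh Pp}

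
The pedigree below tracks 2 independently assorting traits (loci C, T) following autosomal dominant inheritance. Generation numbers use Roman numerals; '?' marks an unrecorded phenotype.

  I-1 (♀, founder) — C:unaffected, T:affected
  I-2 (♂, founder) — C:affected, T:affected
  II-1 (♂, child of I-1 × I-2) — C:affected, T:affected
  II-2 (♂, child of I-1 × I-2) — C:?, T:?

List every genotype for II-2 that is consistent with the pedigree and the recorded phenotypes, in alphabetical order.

C/I-1 un ·: cc
C/I-2 aff ·: Cc|CC
C/II-1 aff I-1×I-2: Cc
C/II-2 ? I-1×I-2: cc|Cc
⇒ C over [I-1,I-2,II-1,II-2]: 3 consistent
T/I-1 aff ·: Tt|TT
T/I-2 aff ·: Tt|TT
T/II-1 aff I-1×I-2: Tt|TT
T/II-2 ? I-1×I-2: tt|Tt|TT
⇒ T over [I-1,I-2,II-1,II-2]: 15 consistent

II-2 ∈ {Cc TT, Cc Tt, Cc tt, cc TT, cc Tt, cc tt}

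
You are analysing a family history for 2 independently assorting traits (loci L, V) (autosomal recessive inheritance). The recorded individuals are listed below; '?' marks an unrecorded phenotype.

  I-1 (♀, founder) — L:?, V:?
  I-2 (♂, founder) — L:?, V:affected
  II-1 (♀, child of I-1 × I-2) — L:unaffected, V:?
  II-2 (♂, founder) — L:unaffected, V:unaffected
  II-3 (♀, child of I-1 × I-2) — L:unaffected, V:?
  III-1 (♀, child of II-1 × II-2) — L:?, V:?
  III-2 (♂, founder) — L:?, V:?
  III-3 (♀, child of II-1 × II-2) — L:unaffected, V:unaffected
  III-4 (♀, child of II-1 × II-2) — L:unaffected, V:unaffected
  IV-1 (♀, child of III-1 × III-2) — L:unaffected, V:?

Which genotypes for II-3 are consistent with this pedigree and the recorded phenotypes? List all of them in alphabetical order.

II-3 ∈ {LL Vv, LL vv, Ll Vv, Ll vv}

L/I-1 ? ·: LL|Ll|ll
L/I-2 ? ·: LL|Ll|ll
L/II-1 un I-1×I-2: LL|Ll
L/II-2 un ·: LL|Ll
L/II-3 un I-1×I-2: LL|Ll
L/III-1 ? II-1×II-2: LL|Ll|ll
L/III-2 ? ·: LL|Ll|ll
L/III-3 un II-1×II-2: LL|Ll
L/III-4 un II-1×II-2: LL|Ll
L/IV-1 un III-1×III-2: LL|Ll
⇒ L over [I-1,I-2,II-1,II-2,II-3,III-1,III-2,III-3,III-4,IV-1]: 1080 consistent
V/I-1 ? ·: VV|Vv|vv
V/I-2 aff ·: vv
V/II-1 ? I-1×I-2: Vv|vv
V/II-2 un ·: VV|Vv
V/II-3 ? I-1×I-2: Vv|vv
V/III-1 ? II-1×II-2: VV|Vv|vv
V/III-2 ? ·: VV|Vv|vv
V/III-3 un II-1×II-2: VV|Vv
V/III-4 un II-1×II-2: VV|Vv
V/IV-1 ? III-1×III-2: VV|Vv|vv
⇒ V over [I-1,I-2,II-1,II-2,II-3,III-1,III-2,III-3,III-4,IV-1]: 366 consistent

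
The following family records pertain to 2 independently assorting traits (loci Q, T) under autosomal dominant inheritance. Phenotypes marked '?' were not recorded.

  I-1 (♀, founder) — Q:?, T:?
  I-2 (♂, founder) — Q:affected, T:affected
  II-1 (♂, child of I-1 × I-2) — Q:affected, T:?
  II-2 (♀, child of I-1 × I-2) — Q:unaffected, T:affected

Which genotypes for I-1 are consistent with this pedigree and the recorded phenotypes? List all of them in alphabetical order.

Q/I-1 ? ·: qq|Qq
Q/I-2 aff ·: Qq
Q/II-1 aff I-1×I-2: Qq|QQ
Q/II-2 un I-1×I-2: qq
⇒ Q over [I-1,I-2,II-1,II-2]: 3 consistent
T/I-1 ? ·: tt|Tt|TT
T/I-2 aff ·: Tt|TT
T/II-1 ? I-1×I-2: tt|Tt|TT
T/II-2 aff I-1×I-2: Tt|TT
⇒ T over [I-1,I-2,II-1,II-2]: 18 consistent

I-1 ∈ {Qq TT, Qq Tt, Qq tt, qq TT, qq Tt, qq tt}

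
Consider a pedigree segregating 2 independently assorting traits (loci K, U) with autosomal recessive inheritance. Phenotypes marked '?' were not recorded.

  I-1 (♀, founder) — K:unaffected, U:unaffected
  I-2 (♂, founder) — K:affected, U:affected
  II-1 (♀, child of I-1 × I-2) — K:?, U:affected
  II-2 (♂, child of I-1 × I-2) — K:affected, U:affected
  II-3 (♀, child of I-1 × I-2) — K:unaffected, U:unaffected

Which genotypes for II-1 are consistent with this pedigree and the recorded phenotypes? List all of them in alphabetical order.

II-1 ∈ {Kk uu, kk uu}

K/I-1 un ·: Kk
K/I-2 aff ·: kk
K/II-1 ? I-1×I-2: Kk|kk
K/II-2 aff I-1×I-2: kk
K/II-3 un I-1×I-2: Kk
⇒ K over [I-1,I-2,II-1,II-2,II-3]: 2 consistent
U/I-1 un ·: Uu
U/I-2 aff ·: uu
U/II-1 aff I-1×I-2: uu
U/II-2 aff I-1×I-2: uu
U/II-3 un I-1×I-2: Uu
⇒ U over [I-1,I-2,II-1,II-2,II-3]: 1 consistent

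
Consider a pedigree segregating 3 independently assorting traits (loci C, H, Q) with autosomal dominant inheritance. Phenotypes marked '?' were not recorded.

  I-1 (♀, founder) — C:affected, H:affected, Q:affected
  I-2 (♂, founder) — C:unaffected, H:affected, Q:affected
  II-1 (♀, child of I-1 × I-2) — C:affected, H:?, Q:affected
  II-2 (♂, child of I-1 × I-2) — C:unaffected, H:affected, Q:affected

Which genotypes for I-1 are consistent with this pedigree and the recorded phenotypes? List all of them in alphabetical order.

C/I-1 aff ·: Cc
C/I-2 un ·: cc
C/II-1 aff I-1×I-2: Cc
C/II-2 un I-1×I-2: cc
⇒ C over [I-1,I-2,II-1,II-2]: 1 consistent
H/I-1 aff ·: Hh|HH
H/I-2 aff ·: Hh|HH
H/II-1 ? I-1×I-2: hh|Hh|HH
H/II-2 aff I-1×I-2: Hh|HH
⇒ H over [I-1,I-2,II-1,II-2]: 15 consistent
Q/I-1 aff ·: Qq|QQ
Q/I-2 aff ·: Qq|QQ
Q/II-1 aff I-1×I-2: Qq|QQ
Q/II-2 aff I-1×I-2: Qq|QQ
⇒ Q over [I-1,I-2,II-1,II-2]: 13 consistent

I-1 ∈ {Cc HH QQ, Cc HH Qq, Cc Hh QQ, Cc Hh Qq}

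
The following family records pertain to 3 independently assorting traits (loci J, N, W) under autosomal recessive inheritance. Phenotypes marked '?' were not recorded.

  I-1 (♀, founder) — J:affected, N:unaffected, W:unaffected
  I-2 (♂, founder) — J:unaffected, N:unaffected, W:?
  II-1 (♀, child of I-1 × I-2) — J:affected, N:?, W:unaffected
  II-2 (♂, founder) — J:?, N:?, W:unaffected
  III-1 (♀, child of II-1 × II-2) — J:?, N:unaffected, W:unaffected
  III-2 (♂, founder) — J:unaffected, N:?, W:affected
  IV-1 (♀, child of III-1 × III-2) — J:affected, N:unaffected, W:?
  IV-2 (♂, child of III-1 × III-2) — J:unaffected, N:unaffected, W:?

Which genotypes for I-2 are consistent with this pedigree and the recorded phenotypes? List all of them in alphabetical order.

I-2 ∈ {Jj NN WW, Jj NN Ww, Jj NN ww, Jj Nn WW, Jj Nn Ww, Jj Nn ww}

J/I-1 aff ·: jj
J/I-2 un ·: Jj
J/II-1 aff I-1×I-2: jj
J/II-2 ? ·: JJ|Jj|jj
J/III-1 ? II-1×II-2: Jj|jj
J/III-2 un ·: Jj
J/IV-1 aff III-1×III-2: jj
J/IV-2 un III-1×III-2: JJ|Jj
⇒ J over [I-1,I-2,II-1,II-2,III-1,III-2,IV-1,IV-2]: 6 consistent
N/I-1 un ·: NN|Nn
N/I-2 un ·: NN|Nn
N/II-1 ? I-1×I-2: NN|Nn|nn
N/II-2 ? ·: NN|Nn|nn
N/III-1 un II-1×II-2: NN|Nn
N/III-2 ? ·: NN|Nn|nn
N/IV-1 un III-1×III-2: NN|Nn
N/IV-2 un III-1×III-2: NN|Nn
⇒ N over [I-1,I-2,II-1,II-2,III-1,III-2,IV-1,IV-2]: 255 consistent
W/I-1 un ·: WW|Ww
W/I-2 ? ·: WW|Ww|ww
W/II-1 un I-1×I-2: WW|Ww
W/II-2 un ·: WW|Ww
W/III-1 un II-1×II-2: WW|Ww
W/III-2 aff ·: ww
W/IV-1 ? III-1×III-2: Ww|ww
W/IV-2 ? III-1×III-2: Ww|ww
⇒ W over [I-1,I-2,II-1,II-2,III-1,III-2,IV-1,IV-2]: 74 consistent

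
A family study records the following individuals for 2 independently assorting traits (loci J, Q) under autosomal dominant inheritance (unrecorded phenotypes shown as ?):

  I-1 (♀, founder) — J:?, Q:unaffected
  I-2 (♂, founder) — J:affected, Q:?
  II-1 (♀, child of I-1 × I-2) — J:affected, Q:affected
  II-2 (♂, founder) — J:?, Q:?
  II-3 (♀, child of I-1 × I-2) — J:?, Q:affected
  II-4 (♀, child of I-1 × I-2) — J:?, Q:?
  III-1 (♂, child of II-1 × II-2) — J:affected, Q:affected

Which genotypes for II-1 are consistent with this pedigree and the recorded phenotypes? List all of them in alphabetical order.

II-1 ∈ {JJ Qq, Jj Qq}

J/I-1 ? ·: jj|Jj|JJ
J/I-2 aff ·: Jj|JJ
J/II-1 aff I-1×I-2: Jj|JJ
J/II-2 ? ·: jj|Jj|JJ
J/II-3 ? I-1×I-2: jj|Jj|JJ
J/II-4 ? I-1×I-2: jj|Jj|JJ
J/III-1 aff II-1×II-2: Jj|JJ
⇒ J over [I-1,I-2,II-1,II-2,II-3,II-4,III-1]: 182 consistent
Q/I-1 un ·: qq
Q/I-2 ? ·: Qq|QQ
Q/II-1 aff I-1×I-2: Qq
Q/II-2 ? ·: qq|Qq|QQ
Q/II-3 aff I-1×I-2: Qq
Q/II-4 ? I-1×I-2: qq|Qq
Q/III-1 aff II-1×II-2: Qq|QQ
⇒ Q over [I-1,I-2,II-1,II-2,II-3,II-4,III-1]: 15 consistent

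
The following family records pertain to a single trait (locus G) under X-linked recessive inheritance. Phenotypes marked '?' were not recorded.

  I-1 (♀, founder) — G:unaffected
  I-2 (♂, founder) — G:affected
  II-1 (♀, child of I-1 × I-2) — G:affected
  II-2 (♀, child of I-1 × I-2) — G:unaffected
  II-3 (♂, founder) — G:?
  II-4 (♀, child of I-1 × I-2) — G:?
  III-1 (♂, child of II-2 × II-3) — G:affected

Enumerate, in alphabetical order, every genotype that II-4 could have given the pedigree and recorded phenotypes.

II-4 ∈ {X^GX^g, X^gX^g}

G/I-1 un ·: X^GX^g
G/I-2 aff ·: X^gY
G/II-1 aff I-1×I-2: X^gX^g
G/II-2 un I-1×I-2: X^GX^g
G/II-3 ? ·: X^GY|X^gY
G/II-4 ? I-1×I-2: X^GX^g|X^gX^g
G/III-1 aff II-2×II-3: X^gY
⇒ G over [I-1,I-2,II-1,II-2,II-3,II-4,III-1]: 4 consistent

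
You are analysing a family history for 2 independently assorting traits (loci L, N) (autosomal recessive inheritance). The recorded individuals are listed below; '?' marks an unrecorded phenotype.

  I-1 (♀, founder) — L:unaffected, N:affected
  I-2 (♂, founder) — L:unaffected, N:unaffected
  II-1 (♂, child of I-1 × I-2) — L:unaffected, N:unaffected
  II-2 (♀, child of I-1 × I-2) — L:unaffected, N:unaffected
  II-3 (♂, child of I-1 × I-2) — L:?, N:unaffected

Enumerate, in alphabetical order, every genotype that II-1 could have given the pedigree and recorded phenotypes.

II-1 ∈ {LL Nn, Ll Nn}

L/I-1 un ·: LL|Ll
L/I-2 un ·: LL|Ll
L/II-1 un I-1×I-2: LL|Ll
L/II-2 un I-1×I-2: LL|Ll
L/II-3 ? I-1×I-2: LL|Ll|ll
⇒ L over [I-1,I-2,II-1,II-2,II-3]: 29 consistent
N/I-1 aff ·: nn
N/I-2 un ·: NN|Nn
N/II-1 un I-1×I-2: Nn
N/II-2 un I-1×I-2: Nn
N/II-3 un I-1×I-2: Nn
⇒ N over [I-1,I-2,II-1,II-2,II-3]: 2 consistent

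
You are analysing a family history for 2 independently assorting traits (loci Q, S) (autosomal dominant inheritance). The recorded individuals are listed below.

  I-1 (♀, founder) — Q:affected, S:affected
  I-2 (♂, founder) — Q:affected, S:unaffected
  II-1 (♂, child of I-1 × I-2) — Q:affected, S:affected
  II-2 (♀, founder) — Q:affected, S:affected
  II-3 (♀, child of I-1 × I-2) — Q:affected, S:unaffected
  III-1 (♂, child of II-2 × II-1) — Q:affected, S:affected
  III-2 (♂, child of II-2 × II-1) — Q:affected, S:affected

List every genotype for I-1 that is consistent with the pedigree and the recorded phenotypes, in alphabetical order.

Q/I-1 aff ·: Qq|QQ
Q/I-2 aff ·: Qq|QQ
Q/II-1 aff I-1×I-2: Qq|QQ
Q/II-2 aff ·: Qq|QQ
Q/II-3 aff I-1×I-2: Qq|QQ
Q/III-1 aff II-2×II-1: Qq|QQ
Q/III-2 aff II-2×II-1: Qq|QQ
⇒ Q over [I-1,I-2,II-1,II-2,II-3,III-1,III-2]: 83 consistent
S/I-1 aff ·: Ss
S/I-2 un ·: ss
S/II-1 aff I-1×I-2: Ss
S/II-2 aff ·: Ss|SS
S/II-3 un I-1×I-2: ss
S/III-1 aff II-2×II-1: Ss|SS
S/III-2 aff II-2×II-1: Ss|SS
⇒ S over [I-1,I-2,II-1,II-2,II-3,III-1,III-2]: 8 consistent

I-1 ∈ {QQ Ss, Qq Ss}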